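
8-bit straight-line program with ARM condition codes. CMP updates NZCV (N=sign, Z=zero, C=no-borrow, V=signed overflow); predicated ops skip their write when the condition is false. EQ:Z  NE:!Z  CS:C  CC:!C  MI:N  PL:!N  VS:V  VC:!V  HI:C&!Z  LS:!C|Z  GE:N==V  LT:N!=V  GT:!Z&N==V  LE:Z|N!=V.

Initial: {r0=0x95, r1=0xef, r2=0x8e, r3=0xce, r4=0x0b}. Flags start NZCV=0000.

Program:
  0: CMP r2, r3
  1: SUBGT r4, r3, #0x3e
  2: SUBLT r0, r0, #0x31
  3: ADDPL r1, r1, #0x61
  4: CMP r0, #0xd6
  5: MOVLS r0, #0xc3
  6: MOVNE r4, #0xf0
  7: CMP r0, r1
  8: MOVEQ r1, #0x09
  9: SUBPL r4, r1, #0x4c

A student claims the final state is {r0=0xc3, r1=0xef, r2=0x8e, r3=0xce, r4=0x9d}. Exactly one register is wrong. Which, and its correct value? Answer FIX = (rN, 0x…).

FIX = (r4, 0xf0)

0: ✓ CMP  NZCV=1000
1: · SUBGT
2: ✓ SUBLT  r0←0x64
3: · ADDPL
4: ✓ CMP  NZCV=1001
5: ✓ MOVLS  r0←0xc3
6: ✓ MOVNE  r4←0xf0
7: ✓ CMP  NZCV=1000
8: · MOVEQ
9: · SUBPL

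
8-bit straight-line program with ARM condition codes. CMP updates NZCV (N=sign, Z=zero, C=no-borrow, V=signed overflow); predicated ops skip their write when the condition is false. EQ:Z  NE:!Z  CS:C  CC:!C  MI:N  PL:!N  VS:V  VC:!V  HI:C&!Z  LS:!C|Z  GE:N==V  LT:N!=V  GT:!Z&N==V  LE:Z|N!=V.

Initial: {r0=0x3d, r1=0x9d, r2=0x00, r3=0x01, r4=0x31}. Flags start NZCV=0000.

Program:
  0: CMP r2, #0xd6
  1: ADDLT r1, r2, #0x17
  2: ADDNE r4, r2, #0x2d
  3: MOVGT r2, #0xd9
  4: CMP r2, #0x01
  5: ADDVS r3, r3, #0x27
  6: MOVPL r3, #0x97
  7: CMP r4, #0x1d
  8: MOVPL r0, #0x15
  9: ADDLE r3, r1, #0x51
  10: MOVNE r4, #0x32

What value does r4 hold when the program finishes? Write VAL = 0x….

VAL = 0x32

[0] flags=0000 → (cmp)
[1] flags=0000 LT?F → skip
[2] flags=0000 NE?T → r4=0x2d
[3] flags=0000 GT?T → r2=0xd9
[4] flags=1010 → (cmp)
[5] flags=1010 VS?F → skip
[6] flags=1010 PL?F → skip
[7] flags=0010 → (cmp)
[8] flags=0010 PL?T → r0=0x15
[9] flags=0010 LE?F → skip
[10] flags=0010 NE?T → r4=0x32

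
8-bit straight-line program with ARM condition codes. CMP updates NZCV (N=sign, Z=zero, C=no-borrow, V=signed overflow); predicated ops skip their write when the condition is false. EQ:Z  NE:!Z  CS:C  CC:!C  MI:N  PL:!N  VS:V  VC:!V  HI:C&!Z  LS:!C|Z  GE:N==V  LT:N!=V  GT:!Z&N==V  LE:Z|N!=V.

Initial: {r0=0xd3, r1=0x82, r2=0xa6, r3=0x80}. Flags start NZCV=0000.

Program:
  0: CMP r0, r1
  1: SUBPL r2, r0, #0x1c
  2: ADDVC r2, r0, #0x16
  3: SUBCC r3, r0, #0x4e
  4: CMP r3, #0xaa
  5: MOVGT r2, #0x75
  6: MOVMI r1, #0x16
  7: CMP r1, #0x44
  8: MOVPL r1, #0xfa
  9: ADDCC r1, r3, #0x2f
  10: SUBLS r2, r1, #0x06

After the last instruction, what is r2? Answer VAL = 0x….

[0] flags=0010 → (cmp)
[1] flags=0010 PL?T → r2=0xb7
[2] flags=0010 VC?T → r2=0xe9
[3] flags=0010 CC?F → skip
[4] flags=1000 → (cmp)
[5] flags=1000 GT?F → skip
[6] flags=1000 MI?T → r1=0x16
[7] flags=1000 → (cmp)
[8] flags=1000 PL?F → skip
[9] flags=1000 CC?T → r1=0xaf
[10] flags=1000 LS?T → r2=0xa9

VAL = 0xa9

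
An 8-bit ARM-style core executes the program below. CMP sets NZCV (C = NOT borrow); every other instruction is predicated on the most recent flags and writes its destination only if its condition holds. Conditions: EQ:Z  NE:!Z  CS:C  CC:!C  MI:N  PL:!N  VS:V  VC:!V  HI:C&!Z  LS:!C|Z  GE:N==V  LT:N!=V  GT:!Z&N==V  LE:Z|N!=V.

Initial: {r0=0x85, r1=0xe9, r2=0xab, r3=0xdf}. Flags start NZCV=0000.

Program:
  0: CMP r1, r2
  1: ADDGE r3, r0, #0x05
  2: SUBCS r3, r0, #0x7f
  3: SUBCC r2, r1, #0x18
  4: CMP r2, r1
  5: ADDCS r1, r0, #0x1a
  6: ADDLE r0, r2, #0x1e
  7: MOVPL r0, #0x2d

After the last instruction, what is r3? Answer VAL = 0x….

VAL = 0x06

0: ✓ CMP  NZCV=0010
1: ✓ ADDGE  r3←0x8a
2: ✓ SUBCS  r3←0x06
3: · SUBCC
4: ✓ CMP  NZCV=1000
5: · ADDCS
6: ✓ ADDLE  r0←0xc9
7: · MOVPL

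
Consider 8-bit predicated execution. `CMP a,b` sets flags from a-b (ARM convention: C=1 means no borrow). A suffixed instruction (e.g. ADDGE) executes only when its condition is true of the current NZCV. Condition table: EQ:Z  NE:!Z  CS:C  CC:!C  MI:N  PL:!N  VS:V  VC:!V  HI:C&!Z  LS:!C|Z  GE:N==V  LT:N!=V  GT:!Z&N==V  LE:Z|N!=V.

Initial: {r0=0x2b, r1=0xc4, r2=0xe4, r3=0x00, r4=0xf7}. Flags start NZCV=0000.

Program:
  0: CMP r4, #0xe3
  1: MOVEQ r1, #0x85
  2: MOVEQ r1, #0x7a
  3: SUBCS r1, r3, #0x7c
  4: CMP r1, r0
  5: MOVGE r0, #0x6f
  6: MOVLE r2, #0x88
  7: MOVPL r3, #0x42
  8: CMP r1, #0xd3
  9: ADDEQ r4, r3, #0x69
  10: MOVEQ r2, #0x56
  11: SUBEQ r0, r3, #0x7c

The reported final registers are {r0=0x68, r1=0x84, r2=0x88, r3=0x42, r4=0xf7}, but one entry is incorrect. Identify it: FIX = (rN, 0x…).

FIX = (r0, 0x2b)

[0] flags=0010 → (cmp)
[1] flags=0010 EQ?F → skip
[2] flags=0010 EQ?F → skip
[3] flags=0010 CS?T → r1=0x84
[4] flags=0011 → (cmp)
[5] flags=0011 GE?F → skip
[6] flags=0011 LE?T → r2=0x88
[7] flags=0011 PL?T → r3=0x42
[8] flags=1000 → (cmp)
[9] flags=1000 EQ?F → skip
[10] flags=1000 EQ?F → skip
[11] flags=1000 EQ?F → skip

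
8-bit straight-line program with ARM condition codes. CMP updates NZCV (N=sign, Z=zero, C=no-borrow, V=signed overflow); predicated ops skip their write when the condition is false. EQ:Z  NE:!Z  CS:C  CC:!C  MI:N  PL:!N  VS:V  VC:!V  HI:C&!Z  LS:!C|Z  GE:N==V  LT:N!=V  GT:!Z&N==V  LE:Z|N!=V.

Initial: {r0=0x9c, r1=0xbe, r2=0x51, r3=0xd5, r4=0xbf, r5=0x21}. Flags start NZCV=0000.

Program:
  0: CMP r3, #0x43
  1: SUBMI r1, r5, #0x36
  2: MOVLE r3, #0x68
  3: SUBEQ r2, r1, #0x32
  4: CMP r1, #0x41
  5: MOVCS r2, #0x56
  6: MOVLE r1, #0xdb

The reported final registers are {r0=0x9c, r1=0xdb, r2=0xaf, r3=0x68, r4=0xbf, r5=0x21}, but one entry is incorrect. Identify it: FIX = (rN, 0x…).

FIX = (r2, 0x56)

0: ✓ CMP  NZCV=1010
1: ✓ SUBMI  r1←0xeb
2: ✓ MOVLE  r3←0x68
3: · SUBEQ
4: ✓ CMP  NZCV=1010
5: ✓ MOVCS  r2←0x56
6: ✓ MOVLE  r1←0xdb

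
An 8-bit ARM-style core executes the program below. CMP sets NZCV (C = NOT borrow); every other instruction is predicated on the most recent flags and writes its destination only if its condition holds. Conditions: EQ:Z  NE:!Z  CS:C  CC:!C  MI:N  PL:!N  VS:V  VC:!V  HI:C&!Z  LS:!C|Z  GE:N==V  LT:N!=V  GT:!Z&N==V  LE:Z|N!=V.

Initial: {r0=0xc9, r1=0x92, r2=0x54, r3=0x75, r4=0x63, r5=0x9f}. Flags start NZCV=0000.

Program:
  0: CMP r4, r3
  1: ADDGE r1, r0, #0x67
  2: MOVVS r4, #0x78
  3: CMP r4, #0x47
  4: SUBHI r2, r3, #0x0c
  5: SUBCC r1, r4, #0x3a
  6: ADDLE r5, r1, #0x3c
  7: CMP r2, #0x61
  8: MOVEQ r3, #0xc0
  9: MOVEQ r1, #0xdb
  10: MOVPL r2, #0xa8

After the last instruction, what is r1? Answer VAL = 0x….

0: ✓ CMP  NZCV=1000
1: · ADDGE
2: · MOVVS
3: ✓ CMP  NZCV=0010
4: ✓ SUBHI  r2←0x69
5: · SUBCC
6: · ADDLE
7: ✓ CMP  NZCV=0010
8: · MOVEQ
9: · MOVEQ
10: ✓ MOVPL  r2←0xa8

VAL = 0x92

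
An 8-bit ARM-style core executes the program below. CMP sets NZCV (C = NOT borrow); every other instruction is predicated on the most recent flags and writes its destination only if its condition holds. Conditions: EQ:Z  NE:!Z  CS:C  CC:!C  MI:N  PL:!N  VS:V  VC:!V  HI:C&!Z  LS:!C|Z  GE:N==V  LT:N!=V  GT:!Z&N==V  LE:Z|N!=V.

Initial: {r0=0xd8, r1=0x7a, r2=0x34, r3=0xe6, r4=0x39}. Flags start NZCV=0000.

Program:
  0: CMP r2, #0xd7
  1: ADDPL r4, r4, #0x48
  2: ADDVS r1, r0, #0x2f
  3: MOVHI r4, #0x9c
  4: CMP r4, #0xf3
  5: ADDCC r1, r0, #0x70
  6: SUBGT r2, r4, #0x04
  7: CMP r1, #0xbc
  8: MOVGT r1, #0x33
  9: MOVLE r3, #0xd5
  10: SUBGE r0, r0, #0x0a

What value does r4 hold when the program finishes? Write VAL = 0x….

[0] flags=0000 → (cmp)
[1] flags=0000 PL?T → r4=0x81
[2] flags=0000 VS?F → skip
[3] flags=0000 HI?F → skip
[4] flags=1000 → (cmp)
[5] flags=1000 CC?T → r1=0x48
[6] flags=1000 GT?F → skip
[7] flags=1001 → (cmp)
[8] flags=1001 GT?T → r1=0x33
[9] flags=1001 LE?F → skip
[10] flags=1001 GE?T → r0=0xce

VAL = 0x81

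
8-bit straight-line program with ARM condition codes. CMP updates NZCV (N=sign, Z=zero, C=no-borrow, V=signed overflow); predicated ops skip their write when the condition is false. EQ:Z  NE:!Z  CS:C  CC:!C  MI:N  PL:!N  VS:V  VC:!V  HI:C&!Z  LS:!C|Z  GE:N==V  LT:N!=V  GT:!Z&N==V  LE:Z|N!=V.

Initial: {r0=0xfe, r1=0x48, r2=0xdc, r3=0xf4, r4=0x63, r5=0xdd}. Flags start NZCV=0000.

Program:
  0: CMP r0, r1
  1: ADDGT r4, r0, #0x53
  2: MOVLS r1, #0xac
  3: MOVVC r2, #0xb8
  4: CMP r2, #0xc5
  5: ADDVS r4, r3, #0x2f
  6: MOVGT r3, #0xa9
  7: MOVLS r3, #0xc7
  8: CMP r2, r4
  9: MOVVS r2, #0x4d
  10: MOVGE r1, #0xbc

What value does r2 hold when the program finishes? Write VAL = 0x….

[0] flags=1010 → (cmp)
[1] flags=1010 GT?F → skip
[2] flags=1010 LS?F → skip
[3] flags=1010 VC?T → r2=0xb8
[4] flags=1000 → (cmp)
[5] flags=1000 VS?F → skip
[6] flags=1000 GT?F → skip
[7] flags=1000 LS?T → r3=0xc7
[8] flags=0011 → (cmp)
[9] flags=0011 VS?T → r2=0x4d
[10] flags=0011 GE?F → skip

VAL = 0x4d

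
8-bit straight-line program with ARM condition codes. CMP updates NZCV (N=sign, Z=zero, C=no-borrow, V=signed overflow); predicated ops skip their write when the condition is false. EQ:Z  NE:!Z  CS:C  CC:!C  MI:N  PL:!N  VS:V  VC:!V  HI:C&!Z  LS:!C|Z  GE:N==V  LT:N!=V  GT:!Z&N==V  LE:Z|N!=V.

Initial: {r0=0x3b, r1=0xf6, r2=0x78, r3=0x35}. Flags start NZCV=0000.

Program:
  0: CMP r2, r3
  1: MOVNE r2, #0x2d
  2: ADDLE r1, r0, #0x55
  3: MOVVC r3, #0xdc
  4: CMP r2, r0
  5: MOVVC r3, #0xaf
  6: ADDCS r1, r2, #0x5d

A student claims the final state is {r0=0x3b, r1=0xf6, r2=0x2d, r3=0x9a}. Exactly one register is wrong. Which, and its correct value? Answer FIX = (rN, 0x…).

FIX = (r3, 0xaf)

0: ✓ CMP  NZCV=0010
1: ✓ MOVNE  r2←0x2d
2: · ADDLE
3: ✓ MOVVC  r3←0xdc
4: ✓ CMP  NZCV=1000
5: ✓ MOVVC  r3←0xaf
6: · ADDCS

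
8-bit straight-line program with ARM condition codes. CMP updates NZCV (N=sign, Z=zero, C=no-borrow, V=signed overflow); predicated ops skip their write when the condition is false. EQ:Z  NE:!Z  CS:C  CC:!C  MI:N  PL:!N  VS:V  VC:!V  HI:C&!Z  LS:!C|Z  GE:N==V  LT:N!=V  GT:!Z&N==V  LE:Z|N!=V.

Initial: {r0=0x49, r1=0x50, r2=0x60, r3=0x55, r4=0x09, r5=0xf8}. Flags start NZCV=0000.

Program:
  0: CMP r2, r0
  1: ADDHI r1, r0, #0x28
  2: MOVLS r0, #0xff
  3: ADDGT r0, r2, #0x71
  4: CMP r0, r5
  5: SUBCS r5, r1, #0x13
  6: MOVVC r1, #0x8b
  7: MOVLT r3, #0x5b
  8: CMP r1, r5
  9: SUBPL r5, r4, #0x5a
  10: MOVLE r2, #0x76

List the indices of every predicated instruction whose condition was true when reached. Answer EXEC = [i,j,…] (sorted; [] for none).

0: ✓ CMP  NZCV=0010
1: ✓ ADDHI  r1←0x71
2: · MOVLS
3: ✓ ADDGT  r0←0xd1
4: ✓ CMP  NZCV=1000
5: · SUBCS
6: ✓ MOVVC  r1←0x8b
7: ✓ MOVLT  r3←0x5b
8: ✓ CMP  NZCV=1000
9: · SUBPL
10: ✓ MOVLE  r2←0x76

EXEC = [1,3,6,7,10]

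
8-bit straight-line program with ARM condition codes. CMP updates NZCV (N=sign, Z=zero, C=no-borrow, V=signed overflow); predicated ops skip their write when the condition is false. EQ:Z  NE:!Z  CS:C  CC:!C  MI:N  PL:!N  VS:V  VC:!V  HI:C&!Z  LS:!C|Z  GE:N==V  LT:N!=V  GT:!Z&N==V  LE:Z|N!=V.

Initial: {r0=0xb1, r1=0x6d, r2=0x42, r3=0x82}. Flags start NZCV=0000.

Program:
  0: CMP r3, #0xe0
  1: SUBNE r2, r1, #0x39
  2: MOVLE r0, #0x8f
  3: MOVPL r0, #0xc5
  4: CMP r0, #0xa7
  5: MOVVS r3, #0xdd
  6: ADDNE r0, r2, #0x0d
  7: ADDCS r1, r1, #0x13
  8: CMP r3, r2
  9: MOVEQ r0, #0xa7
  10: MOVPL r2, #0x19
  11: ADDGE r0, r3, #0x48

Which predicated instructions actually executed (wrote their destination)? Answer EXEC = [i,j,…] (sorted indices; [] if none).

EXEC = [1,2,6,10]

0: ✓ CMP  NZCV=1000
1: ✓ SUBNE  r2←0x34
2: ✓ MOVLE  r0←0x8f
3: · MOVPL
4: ✓ CMP  NZCV=1000
5: · MOVVS
6: ✓ ADDNE  r0←0x41
7: · ADDCS
8: ✓ CMP  NZCV=0011
9: · MOVEQ
10: ✓ MOVPL  r2←0x19
11: · ADDGE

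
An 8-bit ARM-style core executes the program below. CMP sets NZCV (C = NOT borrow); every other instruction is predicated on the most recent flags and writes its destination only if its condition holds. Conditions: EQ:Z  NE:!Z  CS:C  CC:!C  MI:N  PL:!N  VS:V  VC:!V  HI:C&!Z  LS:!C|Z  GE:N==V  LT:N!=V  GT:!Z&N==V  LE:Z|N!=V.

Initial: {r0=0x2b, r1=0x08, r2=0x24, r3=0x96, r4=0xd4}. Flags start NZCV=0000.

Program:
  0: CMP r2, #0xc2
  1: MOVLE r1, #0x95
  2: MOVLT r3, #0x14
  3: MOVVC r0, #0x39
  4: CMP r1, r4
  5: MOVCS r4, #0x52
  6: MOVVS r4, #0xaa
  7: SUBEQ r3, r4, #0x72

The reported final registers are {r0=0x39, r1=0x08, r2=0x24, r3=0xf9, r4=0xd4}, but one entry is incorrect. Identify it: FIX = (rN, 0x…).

FIX = (r3, 0x96)

[0] flags=0000 → (cmp)
[1] flags=0000 LE?F → skip
[2] flags=0000 LT?F → skip
[3] flags=0000 VC?T → r0=0x39
[4] flags=0000 → (cmp)
[5] flags=0000 CS?F → skip
[6] flags=0000 VS?F → skip
[7] flags=0000 EQ?F → skip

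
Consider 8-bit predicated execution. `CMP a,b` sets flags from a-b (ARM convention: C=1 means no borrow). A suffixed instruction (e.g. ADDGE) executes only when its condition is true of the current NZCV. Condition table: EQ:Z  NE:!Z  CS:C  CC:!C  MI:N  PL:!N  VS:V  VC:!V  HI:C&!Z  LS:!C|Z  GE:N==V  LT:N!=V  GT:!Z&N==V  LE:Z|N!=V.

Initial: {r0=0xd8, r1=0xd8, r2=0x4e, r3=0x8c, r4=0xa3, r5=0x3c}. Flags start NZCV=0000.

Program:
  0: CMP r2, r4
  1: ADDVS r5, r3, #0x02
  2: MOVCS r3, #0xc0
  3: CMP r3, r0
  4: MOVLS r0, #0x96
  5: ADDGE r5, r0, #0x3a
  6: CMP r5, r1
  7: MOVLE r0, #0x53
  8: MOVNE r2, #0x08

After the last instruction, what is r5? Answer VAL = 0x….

VAL = 0x8e

[0] flags=1001 → (cmp)
[1] flags=1001 VS?T → r5=0x8e
[2] flags=1001 CS?F → skip
[3] flags=1000 → (cmp)
[4] flags=1000 LS?T → r0=0x96
[5] flags=1000 GE?F → skip
[6] flags=1000 → (cmp)
[7] flags=1000 LE?T → r0=0x53
[8] flags=1000 NE?T → r2=0x08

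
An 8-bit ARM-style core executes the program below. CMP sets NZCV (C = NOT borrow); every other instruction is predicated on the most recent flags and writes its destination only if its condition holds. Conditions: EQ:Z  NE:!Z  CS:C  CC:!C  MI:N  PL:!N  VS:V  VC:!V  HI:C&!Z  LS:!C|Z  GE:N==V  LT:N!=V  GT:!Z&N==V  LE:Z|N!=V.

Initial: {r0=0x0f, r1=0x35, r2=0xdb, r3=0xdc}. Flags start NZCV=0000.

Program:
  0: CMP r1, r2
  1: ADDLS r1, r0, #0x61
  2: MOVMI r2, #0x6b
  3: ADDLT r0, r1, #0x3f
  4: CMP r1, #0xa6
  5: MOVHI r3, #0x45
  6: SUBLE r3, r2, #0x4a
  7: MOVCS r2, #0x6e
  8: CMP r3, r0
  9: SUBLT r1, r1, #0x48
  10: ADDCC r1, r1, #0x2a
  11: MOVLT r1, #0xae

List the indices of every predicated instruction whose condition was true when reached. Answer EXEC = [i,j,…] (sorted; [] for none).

EXEC = [1,9,11]

0: ✓ CMP  NZCV=0000
1: ✓ ADDLS  r1←0x70
2: · MOVMI
3: · ADDLT
4: ✓ CMP  NZCV=1001
5: · MOVHI
6: · SUBLE
7: · MOVCS
8: ✓ CMP  NZCV=1010
9: ✓ SUBLT  r1←0x28
10: · ADDCC
11: ✓ MOVLT  r1←0xae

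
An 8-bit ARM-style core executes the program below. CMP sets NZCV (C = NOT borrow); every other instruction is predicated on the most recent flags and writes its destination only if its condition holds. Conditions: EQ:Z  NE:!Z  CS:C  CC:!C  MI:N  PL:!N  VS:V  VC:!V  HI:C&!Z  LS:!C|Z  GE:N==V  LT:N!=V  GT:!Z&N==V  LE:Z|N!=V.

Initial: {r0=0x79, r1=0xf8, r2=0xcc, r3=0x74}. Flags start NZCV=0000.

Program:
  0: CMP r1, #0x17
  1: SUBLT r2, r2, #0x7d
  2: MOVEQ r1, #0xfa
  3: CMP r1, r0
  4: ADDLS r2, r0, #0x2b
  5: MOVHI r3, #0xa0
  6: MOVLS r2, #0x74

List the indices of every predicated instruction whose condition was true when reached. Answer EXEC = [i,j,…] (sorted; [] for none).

EXEC = [1,5]

0: ✓ CMP  NZCV=1010
1: ✓ SUBLT  r2←0x4f
2: · MOVEQ
3: ✓ CMP  NZCV=0011
4: · ADDLS
5: ✓ MOVHI  r3←0xa0
6: · MOVLS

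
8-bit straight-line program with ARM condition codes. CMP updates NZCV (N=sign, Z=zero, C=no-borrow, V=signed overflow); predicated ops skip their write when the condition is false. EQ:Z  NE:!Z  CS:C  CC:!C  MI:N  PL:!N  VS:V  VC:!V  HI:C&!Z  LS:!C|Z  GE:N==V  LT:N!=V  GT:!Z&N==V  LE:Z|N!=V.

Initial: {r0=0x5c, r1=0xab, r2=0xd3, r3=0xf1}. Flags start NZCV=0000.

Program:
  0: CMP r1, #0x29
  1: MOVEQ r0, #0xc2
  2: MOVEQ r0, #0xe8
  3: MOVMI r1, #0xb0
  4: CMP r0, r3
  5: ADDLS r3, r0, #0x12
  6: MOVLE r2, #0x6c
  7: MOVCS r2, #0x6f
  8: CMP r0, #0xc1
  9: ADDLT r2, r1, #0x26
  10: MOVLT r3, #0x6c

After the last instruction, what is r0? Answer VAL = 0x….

VAL = 0x5c

0: ✓ CMP  NZCV=1010
1: · MOVEQ
2: · MOVEQ
3: ✓ MOVMI  r1←0xb0
4: ✓ CMP  NZCV=0000
5: ✓ ADDLS  r3←0x6e
6: · MOVLE
7: · MOVCS
8: ✓ CMP  NZCV=1001
9: · ADDLT
10: · MOVLT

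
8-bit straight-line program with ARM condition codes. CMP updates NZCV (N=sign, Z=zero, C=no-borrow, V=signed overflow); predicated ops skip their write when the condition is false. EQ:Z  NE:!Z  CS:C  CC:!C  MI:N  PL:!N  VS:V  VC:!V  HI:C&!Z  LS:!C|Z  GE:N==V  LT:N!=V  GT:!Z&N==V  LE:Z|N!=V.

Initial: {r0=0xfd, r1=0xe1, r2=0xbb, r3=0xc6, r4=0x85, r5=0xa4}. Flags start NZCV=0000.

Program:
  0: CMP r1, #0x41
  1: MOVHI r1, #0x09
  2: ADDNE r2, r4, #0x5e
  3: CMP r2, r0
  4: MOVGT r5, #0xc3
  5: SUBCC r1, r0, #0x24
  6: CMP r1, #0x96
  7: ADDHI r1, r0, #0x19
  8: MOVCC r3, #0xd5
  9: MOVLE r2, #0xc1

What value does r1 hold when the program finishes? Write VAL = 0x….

VAL = 0x16

0: ✓ CMP  NZCV=1010
1: ✓ MOVHI  r1←0x09
2: ✓ ADDNE  r2←0xe3
3: ✓ CMP  NZCV=1000
4: · MOVGT
5: ✓ SUBCC  r1←0xd9
6: ✓ CMP  NZCV=0010
7: ✓ ADDHI  r1←0x16
8: · MOVCC
9: · MOVLE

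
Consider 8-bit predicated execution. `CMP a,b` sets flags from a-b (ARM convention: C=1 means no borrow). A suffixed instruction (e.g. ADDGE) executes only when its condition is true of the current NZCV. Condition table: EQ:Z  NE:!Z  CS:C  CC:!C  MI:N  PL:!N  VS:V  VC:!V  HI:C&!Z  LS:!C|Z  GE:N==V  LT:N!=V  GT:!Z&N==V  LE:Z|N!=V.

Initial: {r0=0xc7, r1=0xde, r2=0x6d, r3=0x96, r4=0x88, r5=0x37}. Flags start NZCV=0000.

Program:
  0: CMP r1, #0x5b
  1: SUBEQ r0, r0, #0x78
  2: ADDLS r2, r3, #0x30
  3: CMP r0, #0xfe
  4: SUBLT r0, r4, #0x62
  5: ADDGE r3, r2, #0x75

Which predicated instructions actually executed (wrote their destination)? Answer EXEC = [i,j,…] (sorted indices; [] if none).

EXEC = [4]

0: ✓ CMP  NZCV=1010
1: · SUBEQ
2: · ADDLS
3: ✓ CMP  NZCV=1000
4: ✓ SUBLT  r0←0x26
5: · ADDGE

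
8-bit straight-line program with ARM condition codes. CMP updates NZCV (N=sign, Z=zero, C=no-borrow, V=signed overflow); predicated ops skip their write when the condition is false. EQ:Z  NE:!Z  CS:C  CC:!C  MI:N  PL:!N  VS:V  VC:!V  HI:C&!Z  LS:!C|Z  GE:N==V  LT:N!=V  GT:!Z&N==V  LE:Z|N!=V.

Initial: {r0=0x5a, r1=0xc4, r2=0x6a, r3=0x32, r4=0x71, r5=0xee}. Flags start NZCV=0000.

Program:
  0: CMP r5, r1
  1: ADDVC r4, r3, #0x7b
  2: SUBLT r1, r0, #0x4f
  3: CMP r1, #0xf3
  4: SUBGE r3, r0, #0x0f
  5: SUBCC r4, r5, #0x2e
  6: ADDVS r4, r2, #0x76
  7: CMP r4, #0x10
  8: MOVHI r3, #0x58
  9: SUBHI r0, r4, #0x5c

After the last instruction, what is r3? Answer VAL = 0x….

[0] flags=0010 → (cmp)
[1] flags=0010 VC?T → r4=0xad
[2] flags=0010 LT?F → skip
[3] flags=1000 → (cmp)
[4] flags=1000 GE?F → skip
[5] flags=1000 CC?T → r4=0xc0
[6] flags=1000 VS?F → skip
[7] flags=1010 → (cmp)
[8] flags=1010 HI?T → r3=0x58
[9] flags=1010 HI?T → r0=0x64

VAL = 0x58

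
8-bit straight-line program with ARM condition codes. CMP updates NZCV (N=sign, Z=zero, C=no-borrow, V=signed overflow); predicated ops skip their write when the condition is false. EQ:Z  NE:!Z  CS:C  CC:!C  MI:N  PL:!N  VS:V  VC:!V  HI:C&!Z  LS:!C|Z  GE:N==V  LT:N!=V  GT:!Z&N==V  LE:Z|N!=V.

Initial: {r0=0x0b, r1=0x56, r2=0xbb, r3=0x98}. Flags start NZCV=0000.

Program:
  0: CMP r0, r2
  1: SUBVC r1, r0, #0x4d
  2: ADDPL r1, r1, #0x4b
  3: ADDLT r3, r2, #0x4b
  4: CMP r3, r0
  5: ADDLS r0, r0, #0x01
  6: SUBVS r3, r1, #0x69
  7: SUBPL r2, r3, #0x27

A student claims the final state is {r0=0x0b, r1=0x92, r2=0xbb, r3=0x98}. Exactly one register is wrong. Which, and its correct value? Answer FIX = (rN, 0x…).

0: ✓ CMP  NZCV=0000
1: ✓ SUBVC  r1←0xbe
2: ✓ ADDPL  r1←0x09
3: · ADDLT
4: ✓ CMP  NZCV=1010
5: · ADDLS
6: · SUBVS
7: · SUBPL

FIX = (r1, 0x09)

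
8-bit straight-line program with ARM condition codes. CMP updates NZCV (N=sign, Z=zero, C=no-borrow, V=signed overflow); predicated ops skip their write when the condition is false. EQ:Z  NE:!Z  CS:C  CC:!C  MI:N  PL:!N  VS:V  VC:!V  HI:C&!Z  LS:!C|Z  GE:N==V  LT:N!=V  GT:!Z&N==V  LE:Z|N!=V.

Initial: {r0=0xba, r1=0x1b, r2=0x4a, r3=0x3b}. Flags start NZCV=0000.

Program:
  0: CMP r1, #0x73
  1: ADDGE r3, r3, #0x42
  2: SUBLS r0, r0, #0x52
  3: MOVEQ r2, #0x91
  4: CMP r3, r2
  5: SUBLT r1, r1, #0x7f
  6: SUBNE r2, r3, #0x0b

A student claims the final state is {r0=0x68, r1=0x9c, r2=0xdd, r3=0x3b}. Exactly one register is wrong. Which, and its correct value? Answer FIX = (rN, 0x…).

FIX = (r2, 0x30)

0: ✓ CMP  NZCV=1000
1: · ADDGE
2: ✓ SUBLS  r0←0x68
3: · MOVEQ
4: ✓ CMP  NZCV=1000
5: ✓ SUBLT  r1←0x9c
6: ✓ SUBNE  r2←0x30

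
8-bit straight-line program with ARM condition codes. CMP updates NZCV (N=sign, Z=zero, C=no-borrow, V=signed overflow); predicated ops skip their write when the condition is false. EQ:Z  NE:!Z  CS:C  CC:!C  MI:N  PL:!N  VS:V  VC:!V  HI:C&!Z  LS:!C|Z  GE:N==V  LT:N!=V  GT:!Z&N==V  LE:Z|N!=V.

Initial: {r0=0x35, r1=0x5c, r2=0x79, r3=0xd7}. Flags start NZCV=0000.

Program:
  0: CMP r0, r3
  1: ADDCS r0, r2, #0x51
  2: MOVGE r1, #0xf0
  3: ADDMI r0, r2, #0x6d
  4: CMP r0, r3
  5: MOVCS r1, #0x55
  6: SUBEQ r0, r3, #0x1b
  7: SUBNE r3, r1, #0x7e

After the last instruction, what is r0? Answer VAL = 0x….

0: ✓ CMP  NZCV=0000
1: · ADDCS
2: ✓ MOVGE  r1←0xf0
3: · ADDMI
4: ✓ CMP  NZCV=0000
5: · MOVCS
6: · SUBEQ
7: ✓ SUBNE  r3←0x72

VAL = 0x35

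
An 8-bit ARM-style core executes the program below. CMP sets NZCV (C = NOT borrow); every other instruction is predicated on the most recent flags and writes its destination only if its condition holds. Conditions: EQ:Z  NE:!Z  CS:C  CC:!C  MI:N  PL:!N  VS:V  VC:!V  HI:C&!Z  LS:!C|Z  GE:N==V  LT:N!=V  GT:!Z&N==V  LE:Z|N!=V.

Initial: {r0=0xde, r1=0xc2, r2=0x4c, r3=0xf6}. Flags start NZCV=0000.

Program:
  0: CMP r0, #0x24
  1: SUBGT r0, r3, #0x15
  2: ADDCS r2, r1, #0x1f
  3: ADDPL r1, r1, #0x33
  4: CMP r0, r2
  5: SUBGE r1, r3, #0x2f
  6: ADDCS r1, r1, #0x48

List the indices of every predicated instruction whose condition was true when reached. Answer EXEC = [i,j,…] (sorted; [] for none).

EXEC = [2]

[0] flags=1010 → (cmp)
[1] flags=1010 GT?F → skip
[2] flags=1010 CS?T → r2=0xe1
[3] flags=1010 PL?F → skip
[4] flags=1000 → (cmp)
[5] flags=1000 GE?F → skip
[6] flags=1000 CS?F → skip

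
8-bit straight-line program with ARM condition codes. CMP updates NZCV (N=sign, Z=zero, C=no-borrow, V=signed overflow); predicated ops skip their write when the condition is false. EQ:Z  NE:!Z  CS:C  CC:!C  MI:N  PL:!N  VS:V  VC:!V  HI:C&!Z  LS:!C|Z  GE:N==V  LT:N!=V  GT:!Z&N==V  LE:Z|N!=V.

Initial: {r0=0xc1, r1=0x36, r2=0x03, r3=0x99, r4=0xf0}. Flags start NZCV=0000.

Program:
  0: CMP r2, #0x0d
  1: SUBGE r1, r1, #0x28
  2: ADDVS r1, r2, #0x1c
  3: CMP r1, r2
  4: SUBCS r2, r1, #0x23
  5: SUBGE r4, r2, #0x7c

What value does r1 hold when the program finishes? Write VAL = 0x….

VAL = 0x36

[0] flags=1000 → (cmp)
[1] flags=1000 GE?F → skip
[2] flags=1000 VS?F → skip
[3] flags=0010 → (cmp)
[4] flags=0010 CS?T → r2=0x13
[5] flags=0010 GE?T → r4=0x97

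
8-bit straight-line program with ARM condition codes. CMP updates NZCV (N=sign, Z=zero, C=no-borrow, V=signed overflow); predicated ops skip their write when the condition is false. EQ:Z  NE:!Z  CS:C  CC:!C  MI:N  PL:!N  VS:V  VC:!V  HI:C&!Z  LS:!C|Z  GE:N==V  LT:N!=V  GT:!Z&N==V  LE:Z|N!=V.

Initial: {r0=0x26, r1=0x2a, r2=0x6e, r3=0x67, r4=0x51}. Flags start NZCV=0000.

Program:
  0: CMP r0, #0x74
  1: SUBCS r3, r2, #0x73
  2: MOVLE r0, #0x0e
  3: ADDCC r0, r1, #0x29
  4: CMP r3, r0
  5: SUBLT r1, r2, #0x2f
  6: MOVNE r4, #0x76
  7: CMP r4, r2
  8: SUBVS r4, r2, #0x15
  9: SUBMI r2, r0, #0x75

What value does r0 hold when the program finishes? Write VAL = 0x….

0: ✓ CMP  NZCV=1000
1: · SUBCS
2: ✓ MOVLE  r0←0x0e
3: ✓ ADDCC  r0←0x53
4: ✓ CMP  NZCV=0010
5: · SUBLT
6: ✓ MOVNE  r4←0x76
7: ✓ CMP  NZCV=0010
8: · SUBVS
9: · SUBMI

VAL = 0x53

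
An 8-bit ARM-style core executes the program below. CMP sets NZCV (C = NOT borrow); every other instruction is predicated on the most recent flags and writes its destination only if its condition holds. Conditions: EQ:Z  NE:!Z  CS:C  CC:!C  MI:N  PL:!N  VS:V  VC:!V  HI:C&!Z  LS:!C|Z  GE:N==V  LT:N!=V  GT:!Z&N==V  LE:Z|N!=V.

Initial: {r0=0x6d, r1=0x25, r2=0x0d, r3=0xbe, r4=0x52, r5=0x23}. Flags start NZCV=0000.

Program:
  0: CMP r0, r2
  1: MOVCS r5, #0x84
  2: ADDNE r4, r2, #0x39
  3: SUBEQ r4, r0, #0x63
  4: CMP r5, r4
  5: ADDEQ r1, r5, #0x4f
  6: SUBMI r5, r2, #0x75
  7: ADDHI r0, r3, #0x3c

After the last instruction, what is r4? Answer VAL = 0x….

[0] flags=0010 → (cmp)
[1] flags=0010 CS?T → r5=0x84
[2] flags=0010 NE?T → r4=0x46
[3] flags=0010 EQ?F → skip
[4] flags=0011 → (cmp)
[5] flags=0011 EQ?F → skip
[6] flags=0011 MI?F → skip
[7] flags=0011 HI?T → r0=0xfa

VAL = 0x46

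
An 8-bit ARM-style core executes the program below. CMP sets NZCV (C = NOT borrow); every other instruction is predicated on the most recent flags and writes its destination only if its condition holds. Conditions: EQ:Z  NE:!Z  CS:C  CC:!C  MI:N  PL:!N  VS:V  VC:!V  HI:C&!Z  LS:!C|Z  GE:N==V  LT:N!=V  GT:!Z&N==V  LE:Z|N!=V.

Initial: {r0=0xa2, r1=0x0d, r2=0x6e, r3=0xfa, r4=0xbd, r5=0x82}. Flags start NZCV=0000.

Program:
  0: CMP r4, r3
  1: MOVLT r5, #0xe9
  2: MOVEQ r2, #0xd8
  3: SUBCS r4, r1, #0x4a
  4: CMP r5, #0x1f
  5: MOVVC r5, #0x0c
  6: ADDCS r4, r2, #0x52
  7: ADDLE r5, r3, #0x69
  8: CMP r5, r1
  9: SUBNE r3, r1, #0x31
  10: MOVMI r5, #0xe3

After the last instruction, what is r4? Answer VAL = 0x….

0: ✓ CMP  NZCV=1000
1: ✓ MOVLT  r5←0xe9
2: · MOVEQ
3: · SUBCS
4: ✓ CMP  NZCV=1010
5: ✓ MOVVC  r5←0x0c
6: ✓ ADDCS  r4←0xc0
7: ✓ ADDLE  r5←0x63
8: ✓ CMP  NZCV=0010
9: ✓ SUBNE  r3←0xdc
10: · MOVMI

VAL = 0xc0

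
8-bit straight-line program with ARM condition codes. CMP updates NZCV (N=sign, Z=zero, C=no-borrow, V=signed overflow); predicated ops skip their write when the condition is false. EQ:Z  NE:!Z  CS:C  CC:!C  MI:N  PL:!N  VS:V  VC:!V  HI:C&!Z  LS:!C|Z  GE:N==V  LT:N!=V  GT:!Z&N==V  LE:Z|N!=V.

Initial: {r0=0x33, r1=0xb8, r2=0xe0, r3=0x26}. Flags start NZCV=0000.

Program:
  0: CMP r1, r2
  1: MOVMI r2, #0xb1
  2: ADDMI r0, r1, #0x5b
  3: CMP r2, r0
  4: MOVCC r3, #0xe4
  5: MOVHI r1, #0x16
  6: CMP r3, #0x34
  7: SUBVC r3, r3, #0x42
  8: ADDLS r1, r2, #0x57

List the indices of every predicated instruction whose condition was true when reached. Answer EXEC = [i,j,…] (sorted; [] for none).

[0] flags=1000 → (cmp)
[1] flags=1000 MI?T → r2=0xb1
[2] flags=1000 MI?T → r0=0x13
[3] flags=1010 → (cmp)
[4] flags=1010 CC?F → skip
[5] flags=1010 HI?T → r1=0x16
[6] flags=1000 → (cmp)
[7] flags=1000 VC?T → r3=0xe4
[8] flags=1000 LS?T → r1=0x08

EXEC = [1,2,5,7,8]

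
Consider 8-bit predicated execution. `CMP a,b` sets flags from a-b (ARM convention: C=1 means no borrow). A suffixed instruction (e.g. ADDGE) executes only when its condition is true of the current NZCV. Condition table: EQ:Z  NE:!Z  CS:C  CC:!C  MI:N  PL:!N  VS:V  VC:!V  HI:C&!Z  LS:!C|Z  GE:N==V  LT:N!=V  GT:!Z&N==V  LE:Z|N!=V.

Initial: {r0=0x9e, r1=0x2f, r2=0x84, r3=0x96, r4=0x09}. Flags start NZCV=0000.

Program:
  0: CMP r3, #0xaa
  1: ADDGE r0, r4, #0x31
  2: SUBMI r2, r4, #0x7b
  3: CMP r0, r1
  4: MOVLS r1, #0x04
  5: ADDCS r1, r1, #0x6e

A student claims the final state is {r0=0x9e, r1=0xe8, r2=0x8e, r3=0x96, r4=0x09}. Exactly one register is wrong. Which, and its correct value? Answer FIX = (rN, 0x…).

FIX = (r1, 0x9d)

0: ✓ CMP  NZCV=1000
1: · ADDGE
2: ✓ SUBMI  r2←0x8e
3: ✓ CMP  NZCV=0011
4: · MOVLS
5: ✓ ADDCS  r1←0x9d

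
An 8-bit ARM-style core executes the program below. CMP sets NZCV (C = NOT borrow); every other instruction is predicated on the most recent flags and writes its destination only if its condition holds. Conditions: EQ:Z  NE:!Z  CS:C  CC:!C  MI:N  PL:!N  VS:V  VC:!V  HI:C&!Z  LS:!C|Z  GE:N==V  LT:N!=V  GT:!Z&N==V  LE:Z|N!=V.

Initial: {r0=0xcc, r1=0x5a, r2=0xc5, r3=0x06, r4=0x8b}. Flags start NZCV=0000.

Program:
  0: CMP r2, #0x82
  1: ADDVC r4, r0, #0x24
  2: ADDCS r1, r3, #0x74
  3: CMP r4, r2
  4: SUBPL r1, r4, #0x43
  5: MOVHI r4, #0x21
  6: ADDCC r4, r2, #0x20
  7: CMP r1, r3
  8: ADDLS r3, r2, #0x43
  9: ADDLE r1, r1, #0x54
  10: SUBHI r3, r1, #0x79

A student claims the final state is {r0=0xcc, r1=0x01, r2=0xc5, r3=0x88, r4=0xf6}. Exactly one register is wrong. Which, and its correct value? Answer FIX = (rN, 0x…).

FIX = (r4, 0x21)

[0] flags=0010 → (cmp)
[1] flags=0010 VC?T → r4=0xf0
[2] flags=0010 CS?T → r1=0x7a
[3] flags=0010 → (cmp)
[4] flags=0010 PL?T → r1=0xad
[5] flags=0010 HI?T → r4=0x21
[6] flags=0010 CC?F → skip
[7] flags=1010 → (cmp)
[8] flags=1010 LS?F → skip
[9] flags=1010 LE?T → r1=0x01
[10] flags=1010 HI?T → r3=0x88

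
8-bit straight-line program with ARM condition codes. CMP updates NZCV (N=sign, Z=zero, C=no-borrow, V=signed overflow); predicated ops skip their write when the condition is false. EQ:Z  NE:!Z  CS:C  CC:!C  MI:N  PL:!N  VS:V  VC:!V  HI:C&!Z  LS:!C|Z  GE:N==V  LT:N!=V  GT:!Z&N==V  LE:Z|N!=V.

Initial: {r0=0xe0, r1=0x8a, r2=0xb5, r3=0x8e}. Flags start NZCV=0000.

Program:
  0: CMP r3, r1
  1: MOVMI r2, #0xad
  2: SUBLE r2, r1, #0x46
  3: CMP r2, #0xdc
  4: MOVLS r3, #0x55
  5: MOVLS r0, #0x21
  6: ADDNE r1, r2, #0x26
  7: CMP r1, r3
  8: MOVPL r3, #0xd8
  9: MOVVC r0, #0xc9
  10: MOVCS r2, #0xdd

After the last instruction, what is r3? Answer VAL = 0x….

VAL = 0x55

[0] flags=0010 → (cmp)
[1] flags=0010 MI?F → skip
[2] flags=0010 LE?F → skip
[3] flags=1000 → (cmp)
[4] flags=1000 LS?T → r3=0x55
[5] flags=1000 LS?T → r0=0x21
[6] flags=1000 NE?T → r1=0xdb
[7] flags=1010 → (cmp)
[8] flags=1010 PL?F → skip
[9] flags=1010 VC?T → r0=0xc9
[10] flags=1010 CS?T → r2=0xdd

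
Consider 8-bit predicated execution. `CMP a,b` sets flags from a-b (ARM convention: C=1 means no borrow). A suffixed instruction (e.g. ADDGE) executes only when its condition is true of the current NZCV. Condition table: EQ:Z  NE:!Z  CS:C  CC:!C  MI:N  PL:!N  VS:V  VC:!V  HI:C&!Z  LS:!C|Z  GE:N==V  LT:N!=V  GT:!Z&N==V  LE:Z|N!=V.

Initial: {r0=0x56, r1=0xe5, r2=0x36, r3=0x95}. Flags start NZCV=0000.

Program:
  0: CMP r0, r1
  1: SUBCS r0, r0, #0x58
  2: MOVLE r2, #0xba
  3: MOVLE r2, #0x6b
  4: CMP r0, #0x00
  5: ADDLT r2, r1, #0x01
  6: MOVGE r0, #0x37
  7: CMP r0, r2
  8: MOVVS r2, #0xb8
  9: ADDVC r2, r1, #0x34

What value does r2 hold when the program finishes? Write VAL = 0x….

0: ✓ CMP  NZCV=0000
1: · SUBCS
2: · MOVLE
3: · MOVLE
4: ✓ CMP  NZCV=0010
5: · ADDLT
6: ✓ MOVGE  r0←0x37
7: ✓ CMP  NZCV=0010
8: · MOVVS
9: ✓ ADDVC  r2←0x19

VAL = 0x19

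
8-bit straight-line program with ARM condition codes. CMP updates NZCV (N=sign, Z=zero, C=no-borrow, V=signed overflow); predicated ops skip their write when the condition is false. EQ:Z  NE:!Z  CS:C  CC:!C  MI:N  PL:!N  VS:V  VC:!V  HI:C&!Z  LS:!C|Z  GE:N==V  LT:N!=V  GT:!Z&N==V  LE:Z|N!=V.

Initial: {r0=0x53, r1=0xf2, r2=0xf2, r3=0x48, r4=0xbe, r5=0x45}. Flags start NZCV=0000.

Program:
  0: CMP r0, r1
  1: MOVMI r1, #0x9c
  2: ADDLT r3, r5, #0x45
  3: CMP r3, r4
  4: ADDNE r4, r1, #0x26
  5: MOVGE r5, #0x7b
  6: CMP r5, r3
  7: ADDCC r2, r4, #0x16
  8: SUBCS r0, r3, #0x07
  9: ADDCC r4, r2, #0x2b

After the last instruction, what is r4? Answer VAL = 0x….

[0] flags=0000 → (cmp)
[1] flags=0000 MI?F → skip
[2] flags=0000 LT?F → skip
[3] flags=1001 → (cmp)
[4] flags=1001 NE?T → r4=0x18
[5] flags=1001 GE?T → r5=0x7b
[6] flags=0010 → (cmp)
[7] flags=0010 CC?F → skip
[8] flags=0010 CS?T → r0=0x41
[9] flags=0010 CC?F → skip

VAL = 0x18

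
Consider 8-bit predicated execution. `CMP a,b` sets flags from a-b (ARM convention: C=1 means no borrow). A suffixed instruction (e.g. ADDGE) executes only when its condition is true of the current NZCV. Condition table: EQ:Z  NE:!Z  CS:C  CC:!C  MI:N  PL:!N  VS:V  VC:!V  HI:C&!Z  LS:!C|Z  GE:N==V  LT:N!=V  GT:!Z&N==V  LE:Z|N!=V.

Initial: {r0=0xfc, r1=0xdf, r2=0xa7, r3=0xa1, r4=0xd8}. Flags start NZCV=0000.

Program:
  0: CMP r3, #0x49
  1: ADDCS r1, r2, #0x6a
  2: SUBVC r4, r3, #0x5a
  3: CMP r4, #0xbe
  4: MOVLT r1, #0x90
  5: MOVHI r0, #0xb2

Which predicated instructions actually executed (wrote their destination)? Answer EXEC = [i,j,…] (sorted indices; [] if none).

0: ✓ CMP  NZCV=0011
1: ✓ ADDCS  r1←0x11
2: · SUBVC
3: ✓ CMP  NZCV=0010
4: · MOVLT
5: ✓ MOVHI  r0←0xb2

EXEC = [1,5]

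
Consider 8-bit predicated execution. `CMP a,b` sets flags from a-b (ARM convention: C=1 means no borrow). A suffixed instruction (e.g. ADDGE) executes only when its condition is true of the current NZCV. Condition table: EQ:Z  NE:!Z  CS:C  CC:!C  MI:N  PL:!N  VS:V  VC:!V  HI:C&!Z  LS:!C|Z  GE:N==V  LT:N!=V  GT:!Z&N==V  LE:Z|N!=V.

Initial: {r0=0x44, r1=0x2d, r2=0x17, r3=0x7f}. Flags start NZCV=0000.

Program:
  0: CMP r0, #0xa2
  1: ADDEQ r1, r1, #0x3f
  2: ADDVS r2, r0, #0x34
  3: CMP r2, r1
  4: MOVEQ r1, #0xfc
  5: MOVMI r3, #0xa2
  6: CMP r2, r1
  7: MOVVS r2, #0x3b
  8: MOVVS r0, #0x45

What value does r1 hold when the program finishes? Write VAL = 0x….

0: ✓ CMP  NZCV=1001
1: · ADDEQ
2: ✓ ADDVS  r2←0x78
3: ✓ CMP  NZCV=0010
4: · MOVEQ
5: · MOVMI
6: ✓ CMP  NZCV=0010
7: · MOVVS
8: · MOVVS

VAL = 0x2d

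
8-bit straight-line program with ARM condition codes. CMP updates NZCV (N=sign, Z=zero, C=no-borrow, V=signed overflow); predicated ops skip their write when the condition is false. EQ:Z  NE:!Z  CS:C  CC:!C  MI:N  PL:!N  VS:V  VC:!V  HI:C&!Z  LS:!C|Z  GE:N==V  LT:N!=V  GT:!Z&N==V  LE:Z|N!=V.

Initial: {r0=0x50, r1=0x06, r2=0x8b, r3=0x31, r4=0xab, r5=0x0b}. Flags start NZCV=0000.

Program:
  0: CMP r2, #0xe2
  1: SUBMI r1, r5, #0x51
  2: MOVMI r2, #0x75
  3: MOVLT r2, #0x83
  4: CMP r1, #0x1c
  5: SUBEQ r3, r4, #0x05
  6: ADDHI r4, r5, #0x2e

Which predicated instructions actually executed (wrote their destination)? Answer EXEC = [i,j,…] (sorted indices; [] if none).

EXEC = [1,2,3,6]

0: ✓ CMP  NZCV=1000
1: ✓ SUBMI  r1←0xba
2: ✓ MOVMI  r2←0x75
3: ✓ MOVLT  r2←0x83
4: ✓ CMP  NZCV=1010
5: · SUBEQ
6: ✓ ADDHI  r4←0x39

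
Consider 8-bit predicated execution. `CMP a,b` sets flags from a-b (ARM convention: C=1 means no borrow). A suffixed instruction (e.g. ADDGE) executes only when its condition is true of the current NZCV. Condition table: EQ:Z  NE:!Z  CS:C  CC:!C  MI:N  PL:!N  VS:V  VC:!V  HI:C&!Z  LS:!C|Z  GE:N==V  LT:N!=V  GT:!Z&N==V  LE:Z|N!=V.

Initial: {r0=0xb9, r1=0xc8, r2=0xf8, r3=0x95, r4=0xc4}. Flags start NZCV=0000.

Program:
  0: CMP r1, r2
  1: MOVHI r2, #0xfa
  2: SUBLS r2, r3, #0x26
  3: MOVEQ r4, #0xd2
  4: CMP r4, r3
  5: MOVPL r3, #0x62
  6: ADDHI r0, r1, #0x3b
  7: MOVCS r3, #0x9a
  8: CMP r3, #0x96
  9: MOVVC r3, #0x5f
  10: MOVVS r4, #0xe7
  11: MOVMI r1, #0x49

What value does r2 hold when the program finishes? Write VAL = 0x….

[0] flags=1000 → (cmp)
[1] flags=1000 HI?F → skip
[2] flags=1000 LS?T → r2=0x6f
[3] flags=1000 EQ?F → skip
[4] flags=0010 → (cmp)
[5] flags=0010 PL?T → r3=0x62
[6] flags=0010 HI?T → r0=0x03
[7] flags=0010 CS?T → r3=0x9a
[8] flags=0010 → (cmp)
[9] flags=0010 VC?T → r3=0x5f
[10] flags=0010 VS?F → skip
[11] flags=0010 MI?F → skip

VAL = 0x6f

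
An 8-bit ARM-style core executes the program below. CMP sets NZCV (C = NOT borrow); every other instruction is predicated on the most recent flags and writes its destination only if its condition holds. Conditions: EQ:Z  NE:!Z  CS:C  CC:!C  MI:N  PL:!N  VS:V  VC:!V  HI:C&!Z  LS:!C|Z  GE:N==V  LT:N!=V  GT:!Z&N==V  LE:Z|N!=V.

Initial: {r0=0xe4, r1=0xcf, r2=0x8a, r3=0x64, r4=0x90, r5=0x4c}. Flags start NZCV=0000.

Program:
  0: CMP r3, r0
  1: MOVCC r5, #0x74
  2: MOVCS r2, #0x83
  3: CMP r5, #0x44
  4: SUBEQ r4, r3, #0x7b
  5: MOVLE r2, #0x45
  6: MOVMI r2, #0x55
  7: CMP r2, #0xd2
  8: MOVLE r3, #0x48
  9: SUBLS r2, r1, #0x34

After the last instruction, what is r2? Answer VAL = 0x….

VAL = 0x9b

0: ✓ CMP  NZCV=1001
1: ✓ MOVCC  r5←0x74
2: · MOVCS
3: ✓ CMP  NZCV=0010
4: · SUBEQ
5: · MOVLE
6: · MOVMI
7: ✓ CMP  NZCV=1000
8: ✓ MOVLE  r3←0x48
9: ✓ SUBLS  r2←0x9b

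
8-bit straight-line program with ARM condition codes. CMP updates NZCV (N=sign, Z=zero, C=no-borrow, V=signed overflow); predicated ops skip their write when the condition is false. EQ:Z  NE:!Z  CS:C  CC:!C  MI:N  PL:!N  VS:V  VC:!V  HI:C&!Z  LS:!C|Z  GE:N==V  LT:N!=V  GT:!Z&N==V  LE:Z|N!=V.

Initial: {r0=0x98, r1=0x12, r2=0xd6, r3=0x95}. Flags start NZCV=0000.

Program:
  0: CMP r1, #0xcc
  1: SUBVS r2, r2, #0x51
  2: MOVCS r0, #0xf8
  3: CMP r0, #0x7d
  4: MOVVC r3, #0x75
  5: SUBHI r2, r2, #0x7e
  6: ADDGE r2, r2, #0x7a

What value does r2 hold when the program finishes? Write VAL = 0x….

VAL = 0x58

0: ✓ CMP  NZCV=0000
1: · SUBVS
2: · MOVCS
3: ✓ CMP  NZCV=0011
4: · MOVVC
5: ✓ SUBHI  r2←0x58
6: · ADDGE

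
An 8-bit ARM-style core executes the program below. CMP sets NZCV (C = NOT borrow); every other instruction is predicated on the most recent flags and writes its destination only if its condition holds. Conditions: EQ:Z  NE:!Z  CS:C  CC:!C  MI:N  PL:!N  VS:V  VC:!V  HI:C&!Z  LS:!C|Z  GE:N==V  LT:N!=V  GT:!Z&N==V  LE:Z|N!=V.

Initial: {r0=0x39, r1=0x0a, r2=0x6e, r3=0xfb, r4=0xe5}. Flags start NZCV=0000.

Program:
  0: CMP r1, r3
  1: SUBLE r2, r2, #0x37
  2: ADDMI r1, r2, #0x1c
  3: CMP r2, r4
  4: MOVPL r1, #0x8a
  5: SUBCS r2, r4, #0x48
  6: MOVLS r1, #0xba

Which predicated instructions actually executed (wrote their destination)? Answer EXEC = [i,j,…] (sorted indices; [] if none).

0: ✓ CMP  NZCV=0000
1: · SUBLE
2: · ADDMI
3: ✓ CMP  NZCV=1001
4: · MOVPL
5: · SUBCS
6: ✓ MOVLS  r1←0xba

EXEC = [6]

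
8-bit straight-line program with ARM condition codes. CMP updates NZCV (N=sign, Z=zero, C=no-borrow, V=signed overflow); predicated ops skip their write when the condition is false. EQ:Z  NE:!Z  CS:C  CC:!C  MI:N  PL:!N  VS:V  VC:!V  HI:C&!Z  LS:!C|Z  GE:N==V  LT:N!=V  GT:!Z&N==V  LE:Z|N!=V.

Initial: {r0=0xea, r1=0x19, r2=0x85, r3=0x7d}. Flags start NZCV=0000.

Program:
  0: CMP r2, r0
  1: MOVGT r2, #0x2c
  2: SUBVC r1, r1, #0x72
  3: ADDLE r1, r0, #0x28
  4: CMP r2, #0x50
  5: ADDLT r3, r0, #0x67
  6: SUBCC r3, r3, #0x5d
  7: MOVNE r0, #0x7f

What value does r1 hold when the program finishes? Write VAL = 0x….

VAL = 0x12

[0] flags=1000 → (cmp)
[1] flags=1000 GT?F → skip
[2] flags=1000 VC?T → r1=0xa7
[3] flags=1000 LE?T → r1=0x12
[4] flags=0011 → (cmp)
[5] flags=0011 LT?T → r3=0x51
[6] flags=0011 CC?F → skip
[7] flags=0011 NE?T → r0=0x7f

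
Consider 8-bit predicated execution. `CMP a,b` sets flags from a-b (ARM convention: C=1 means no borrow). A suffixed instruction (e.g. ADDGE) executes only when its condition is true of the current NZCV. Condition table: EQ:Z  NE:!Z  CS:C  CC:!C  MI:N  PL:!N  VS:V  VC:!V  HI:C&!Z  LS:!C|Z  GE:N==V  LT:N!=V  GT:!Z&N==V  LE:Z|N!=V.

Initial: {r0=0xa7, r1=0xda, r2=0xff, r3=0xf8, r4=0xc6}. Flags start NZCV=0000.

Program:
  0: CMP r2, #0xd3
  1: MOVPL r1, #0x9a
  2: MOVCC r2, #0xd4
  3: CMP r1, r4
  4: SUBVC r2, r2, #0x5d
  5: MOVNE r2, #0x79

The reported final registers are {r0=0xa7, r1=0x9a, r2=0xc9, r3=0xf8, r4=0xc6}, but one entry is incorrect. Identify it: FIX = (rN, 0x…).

FIX = (r2, 0x79)

0: ✓ CMP  NZCV=0010
1: ✓ MOVPL  r1←0x9a
2: · MOVCC
3: ✓ CMP  NZCV=1000
4: ✓ SUBVC  r2←0xa2
5: ✓ MOVNE  r2←0x79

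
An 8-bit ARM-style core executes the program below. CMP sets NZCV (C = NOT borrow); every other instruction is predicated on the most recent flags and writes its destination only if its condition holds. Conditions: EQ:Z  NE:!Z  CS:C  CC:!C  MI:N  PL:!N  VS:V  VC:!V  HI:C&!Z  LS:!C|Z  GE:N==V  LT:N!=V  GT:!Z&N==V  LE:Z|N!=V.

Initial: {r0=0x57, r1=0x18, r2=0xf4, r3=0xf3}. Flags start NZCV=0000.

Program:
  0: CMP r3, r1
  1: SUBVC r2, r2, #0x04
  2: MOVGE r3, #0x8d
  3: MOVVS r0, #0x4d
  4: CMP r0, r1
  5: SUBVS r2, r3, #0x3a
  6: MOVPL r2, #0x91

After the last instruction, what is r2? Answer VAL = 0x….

VAL = 0x91

[0] flags=1010 → (cmp)
[1] flags=1010 VC?T → r2=0xf0
[2] flags=1010 GE?F → skip
[3] flags=1010 VS?F → skip
[4] flags=0010 → (cmp)
[5] flags=0010 VS?F → skip
[6] flags=0010 PL?T → r2=0x91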